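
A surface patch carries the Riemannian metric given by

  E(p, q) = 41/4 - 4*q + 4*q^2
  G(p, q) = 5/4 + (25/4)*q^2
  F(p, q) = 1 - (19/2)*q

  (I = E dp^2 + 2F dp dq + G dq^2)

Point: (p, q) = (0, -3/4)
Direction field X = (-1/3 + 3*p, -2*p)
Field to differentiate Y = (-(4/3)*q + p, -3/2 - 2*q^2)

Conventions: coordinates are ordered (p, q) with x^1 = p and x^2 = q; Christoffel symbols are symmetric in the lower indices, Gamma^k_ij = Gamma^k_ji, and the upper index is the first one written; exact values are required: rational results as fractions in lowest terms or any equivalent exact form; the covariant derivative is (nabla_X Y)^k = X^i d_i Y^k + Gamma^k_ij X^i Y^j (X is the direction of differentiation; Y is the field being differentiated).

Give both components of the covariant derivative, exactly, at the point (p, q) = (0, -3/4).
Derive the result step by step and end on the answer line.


E = 31/2, F = 65/8, G = 305/64 at the point
E_p = 0, E_q = -10, F_p = 0, F_q = -19/2, G_p = 0, G_q = -75/8
EG - F^2 = 1005/128;  g^inv = (128/1005) * [[305/64, -65/8], [-65/8, 31/2]]
first-kind symbols [ij,l] = (1/2)(d_i g_jl + d_j g_il - d_l g_ij): [pp,p] = E_p/2 = 0, [pp,q] = F_p - E_q/2 = 5, [pq,p] = E_q/2 = -5, [pq,q] = G_p/2 = 0, [qq,p] = F_q - G_p/2 = -19/2, [qq,q] = G_q/2 = -75/16
Gamma^p_ij = (G*[ij,p] - F*[ij,q])/(EG - F^2), Gamma^q_ij = (E*[ij,q] - F*[ij,p])/(EG - F^2)
Gamma_ppp = -1040/201, Gamma_ppq = -610/201, Gamma_pqq = -184/201, Gamma_qpp = 1984/201, Gamma_qpq = 1040/201, Gamma_qqq = 116/201
X = (-1/3, 0), Y = (1, -21/8) at the point

Answer: (nabla_X Y)^p = -3049/2412, (nabla_X Y)^q = 746/603


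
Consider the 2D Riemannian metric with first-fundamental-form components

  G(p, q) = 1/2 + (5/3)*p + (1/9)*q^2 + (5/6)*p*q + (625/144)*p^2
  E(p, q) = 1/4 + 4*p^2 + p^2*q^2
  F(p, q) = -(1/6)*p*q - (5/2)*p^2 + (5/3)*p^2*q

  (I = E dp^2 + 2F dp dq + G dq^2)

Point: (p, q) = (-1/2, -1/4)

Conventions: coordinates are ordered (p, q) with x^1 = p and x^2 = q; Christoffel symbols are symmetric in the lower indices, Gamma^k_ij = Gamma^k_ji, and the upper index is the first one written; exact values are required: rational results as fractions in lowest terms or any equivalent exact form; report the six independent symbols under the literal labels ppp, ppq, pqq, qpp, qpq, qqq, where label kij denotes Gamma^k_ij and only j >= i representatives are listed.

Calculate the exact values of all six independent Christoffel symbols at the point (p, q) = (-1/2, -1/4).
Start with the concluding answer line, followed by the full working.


Answer: Gamma_ppp = 18910/19521, Gamma_ppq = -41828/19521, Gamma_pqq = 496894/175689, Gamma_qpp = 3140/723, Gamma_qpq = -2554/723, Gamma_qqq = 14216/6507

E = 81/64, F = -3/4, G = 497/576 at the point
E_p = -65/16, E_q = -1/8, F_p = 71/24, F_q = 1/2, G_p = -415/144, G_q = -17/36
EG - F^2 = 2169/4096;  g^inv = (4096/2169) * [[497/576, 3/4], [3/4, 81/64]]
first-kind symbols [ij,l] = (1/2)(d_i g_jl + d_j g_il - d_l g_ij): [pp,p] = E_p/2 = -65/32, [pp,q] = F_p - E_q/2 = 145/48, [pq,p] = E_q/2 = -1/16, [pq,q] = G_p/2 = -415/288, [qq,p] = F_q - G_p/2 = 559/288, [qq,q] = G_q/2 = -17/72
Gamma^p_ij = (G*[ij,p] - F*[ij,q])/(EG - F^2), Gamma^q_ij = (E*[ij,q] - F*[ij,p])/(EG - F^2)


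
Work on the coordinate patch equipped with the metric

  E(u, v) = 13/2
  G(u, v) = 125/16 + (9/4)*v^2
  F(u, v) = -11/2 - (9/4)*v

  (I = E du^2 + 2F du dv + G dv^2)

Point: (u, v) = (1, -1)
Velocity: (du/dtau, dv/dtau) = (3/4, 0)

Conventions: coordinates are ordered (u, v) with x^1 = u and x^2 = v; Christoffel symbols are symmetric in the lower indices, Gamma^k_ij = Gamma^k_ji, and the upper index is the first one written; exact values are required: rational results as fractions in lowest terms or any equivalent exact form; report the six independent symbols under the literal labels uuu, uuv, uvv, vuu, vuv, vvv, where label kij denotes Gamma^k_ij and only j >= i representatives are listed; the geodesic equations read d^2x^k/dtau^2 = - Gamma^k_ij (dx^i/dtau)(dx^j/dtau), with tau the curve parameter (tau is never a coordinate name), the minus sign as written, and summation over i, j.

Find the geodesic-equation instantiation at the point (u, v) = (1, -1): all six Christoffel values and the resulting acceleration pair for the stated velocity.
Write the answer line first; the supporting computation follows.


Answer: Gamma_uuu = 0, Gamma_uuv = 0, Gamma_uvv = -71/130, Gamma_vuu = 0, Gamma_vuv = 0, Gamma_vvv = -2/5; accelerations (d^2u/dtau^2, d^2v/dtau^2) = (0, 0)

E = 13/2, F = -13/4, G = 161/16 at the point
E_u = 0, E_v = 0, F_u = 0, F_v = -9/4, G_u = 0, G_v = -9/2
EG - F^2 = 1755/32;  g^inv = (32/1755) * [[161/16, 13/4], [13/4, 13/2]]
first-kind symbols [ij,l] = (1/2)(d_i g_jl + d_j g_il - d_l g_ij): [uu,u] = E_u/2 = 0, [uu,v] = F_u - E_v/2 = 0, [uv,u] = E_v/2 = 0, [uv,v] = G_u/2 = 0, [vv,u] = F_v - G_u/2 = -9/4, [vv,v] = G_v/2 = -9/4
Gamma^u_ij = (G*[ij,u] - F*[ij,v])/(EG - F^2), Gamma^v_ij = (E*[ij,v] - F*[ij,u])/(EG - F^2)
Gamma_uuu = 0, Gamma_uuv = 0, Gamma_uvv = -71/130, Gamma_vuu = 0, Gamma_vuv = 0, Gamma_vvv = -2/5
d^2u/dtau^2 = -(Gamma_uuu*(3/4)^2 + 2*Gamma_uuv*(3/4)*(0) + Gamma_uvv*(0)^2) = 0
d^2v/dtau^2 = -(Gamma_vuu*(3/4)^2 + 2*Gamma_vuv*(3/4)*(0) + Gamma_vvv*(0)^2) = 0


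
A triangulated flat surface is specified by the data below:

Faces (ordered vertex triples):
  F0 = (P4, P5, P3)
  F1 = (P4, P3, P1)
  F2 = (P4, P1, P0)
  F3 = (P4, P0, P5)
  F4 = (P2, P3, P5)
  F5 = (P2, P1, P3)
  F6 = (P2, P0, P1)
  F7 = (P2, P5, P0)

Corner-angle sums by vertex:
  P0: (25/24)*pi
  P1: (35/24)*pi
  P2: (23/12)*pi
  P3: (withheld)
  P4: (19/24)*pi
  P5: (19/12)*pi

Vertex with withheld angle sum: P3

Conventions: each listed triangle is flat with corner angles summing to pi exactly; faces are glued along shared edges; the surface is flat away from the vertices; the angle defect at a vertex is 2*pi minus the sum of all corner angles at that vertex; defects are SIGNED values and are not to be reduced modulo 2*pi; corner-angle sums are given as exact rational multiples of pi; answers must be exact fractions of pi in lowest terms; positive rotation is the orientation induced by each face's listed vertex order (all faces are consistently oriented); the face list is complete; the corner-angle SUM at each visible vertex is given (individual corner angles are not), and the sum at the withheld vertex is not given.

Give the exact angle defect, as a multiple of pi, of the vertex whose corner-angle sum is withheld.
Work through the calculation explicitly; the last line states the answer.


V = 6, E = 12, F = 8; chi = V - E + F = 2
Gauss-Bonnet: total defect = 2*pi*chi = 4*pi; visible defects sum to (77/24)*pi

Answer: defect(P3) = (19/24)*pi


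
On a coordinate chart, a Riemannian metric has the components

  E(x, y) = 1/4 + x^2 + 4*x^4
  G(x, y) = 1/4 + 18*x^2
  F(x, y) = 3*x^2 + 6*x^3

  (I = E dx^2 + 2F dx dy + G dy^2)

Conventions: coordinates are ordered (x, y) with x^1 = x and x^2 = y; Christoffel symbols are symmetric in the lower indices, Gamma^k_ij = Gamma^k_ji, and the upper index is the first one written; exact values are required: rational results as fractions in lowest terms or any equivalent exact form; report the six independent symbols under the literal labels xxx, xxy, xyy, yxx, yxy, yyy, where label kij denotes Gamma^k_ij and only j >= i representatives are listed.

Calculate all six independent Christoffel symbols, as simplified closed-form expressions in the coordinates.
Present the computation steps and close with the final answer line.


E = 1/4 + x^2 + 4*x^4; F = 3*x^2 + 6*x^3; G = 1/4 + 18*x^2
Gamma^k_ij = (1/2) g^{kl} (d_i g_jl + d_j g_il - d_l g_ij), with g^inv = (1/(EG-F^2)) [[G, -F], [-F, E]]
first partials: E_x = 2*x + 16*x^3, E_y = 0, F_x = 6*x + 18*x^2, F_y = 0, G_x = 36*x, G_y = 0
D = EG - F^2 = 1/16 + (19/4)*x^2 + 10*x^4 - 36*x^5 + 36*x^6
expanded: Gamma^x_xx = (G E_x - 2F F_x + F E_y)/(2D), Gamma^x_xy = (G E_y - F G_x)/(2D), Gamma^x_yy = (2G F_y - G G_x - F G_y)/(2D), Gamma^y_xx = (2E F_x - E E_y - F E_x)/(2D), Gamma^y_xy = (E G_x - F E_y)/(2D), Gamma^y_yy = (E G_y - 2F F_y + F G_x)/(2D); substitute and cancel common factors

Answer: Gamma_xxx = (576*x^5 - 1440*x^4 + 32*x^3 + 4*x)/(576*x^6 - 576*x^5 + 160*x^4 + 76*x^2 + 1), Gamma_xxy = (-1728*x^4 - 864*x^3)/(576*x^6 - 576*x^5 + 160*x^4 + 76*x^2 + 1), Gamma_xyy = (-5184*x^3 - 72*x)/(576*x^6 - 576*x^5 + 160*x^4 + 76*x^2 + 1), Gamma_yxx = (384*x^6 + 192*x^4 + 48*x^3 + 72*x^2 + 24*x)/(576*x^6 - 576*x^5 + 160*x^4 + 76*x^2 + 1), Gamma_yxy = (1152*x^5 + 288*x^3 + 72*x)/(576*x^6 - 576*x^5 + 160*x^4 + 76*x^2 + 1), Gamma_yyy = (1728*x^4 + 864*x^3)/(576*x^6 - 576*x^5 + 160*x^4 + 76*x^2 + 1)


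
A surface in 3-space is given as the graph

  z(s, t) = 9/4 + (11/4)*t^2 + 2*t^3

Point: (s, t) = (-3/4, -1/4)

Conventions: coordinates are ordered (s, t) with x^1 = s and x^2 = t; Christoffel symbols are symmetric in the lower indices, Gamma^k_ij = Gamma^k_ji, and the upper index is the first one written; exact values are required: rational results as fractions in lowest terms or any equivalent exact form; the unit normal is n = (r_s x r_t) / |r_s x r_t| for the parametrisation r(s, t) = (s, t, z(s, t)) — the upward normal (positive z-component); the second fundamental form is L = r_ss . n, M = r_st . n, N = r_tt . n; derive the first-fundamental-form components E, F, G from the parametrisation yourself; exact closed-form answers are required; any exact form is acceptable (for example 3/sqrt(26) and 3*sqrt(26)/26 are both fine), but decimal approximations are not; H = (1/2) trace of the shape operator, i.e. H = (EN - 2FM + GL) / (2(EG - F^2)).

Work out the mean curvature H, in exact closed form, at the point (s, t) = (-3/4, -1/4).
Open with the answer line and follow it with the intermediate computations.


Answer: H = 5*sqrt(2)/16

z_s = 0, z_t = -1, z_ss = 0, z_st = 0, z_tt = 5/2
E = 1, F = 0, G = 2; answer radicand W^2 = 2
unnormalised second-form numerators: l = 0, m = 0, n = 5/2; L = l/sqrt(2), and similarly M = m/sqrt(W^2), N = n/sqrt(W^2)
H = (E*n - 2*F*m + G*l) / (2*(EG - F^2)*sqrt(W^2)); E*n - 2*F*m + G*l = 5/2, EG - F^2 = 2, so H = (5/8)/sqrt(2)


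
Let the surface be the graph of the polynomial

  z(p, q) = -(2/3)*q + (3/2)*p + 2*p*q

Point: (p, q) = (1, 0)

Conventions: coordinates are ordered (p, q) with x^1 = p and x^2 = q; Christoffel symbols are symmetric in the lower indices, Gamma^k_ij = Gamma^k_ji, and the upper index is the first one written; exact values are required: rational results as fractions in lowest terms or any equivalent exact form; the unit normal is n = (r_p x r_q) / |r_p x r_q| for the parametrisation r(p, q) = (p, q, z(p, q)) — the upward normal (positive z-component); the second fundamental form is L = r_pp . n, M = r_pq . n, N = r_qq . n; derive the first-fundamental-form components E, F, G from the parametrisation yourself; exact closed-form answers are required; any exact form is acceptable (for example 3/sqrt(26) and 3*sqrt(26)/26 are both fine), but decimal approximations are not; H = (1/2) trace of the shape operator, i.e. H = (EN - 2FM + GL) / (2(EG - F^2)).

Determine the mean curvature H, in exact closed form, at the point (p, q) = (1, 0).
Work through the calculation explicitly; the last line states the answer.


z_p = 3/2, z_q = 4/3, z_pp = 0, z_pq = 2, z_qq = 0
E = 13/4, F = 2, G = 25/9; answer radicand W^2 = 181/36
unnormalised second-form numerators: l = 0, m = 2, n = 0; L = l/sqrt(181/36), and similarly M = m/sqrt(W^2), N = n/sqrt(W^2)
H = (E*n - 2*F*m + G*l) / (2*(EG - F^2)*sqrt(W^2)); E*n - 2*F*m + G*l = -8, EG - F^2 = 181/36, so H = (-144/181)/sqrt(181/36)

Answer: H = -864*sqrt(181)/32761


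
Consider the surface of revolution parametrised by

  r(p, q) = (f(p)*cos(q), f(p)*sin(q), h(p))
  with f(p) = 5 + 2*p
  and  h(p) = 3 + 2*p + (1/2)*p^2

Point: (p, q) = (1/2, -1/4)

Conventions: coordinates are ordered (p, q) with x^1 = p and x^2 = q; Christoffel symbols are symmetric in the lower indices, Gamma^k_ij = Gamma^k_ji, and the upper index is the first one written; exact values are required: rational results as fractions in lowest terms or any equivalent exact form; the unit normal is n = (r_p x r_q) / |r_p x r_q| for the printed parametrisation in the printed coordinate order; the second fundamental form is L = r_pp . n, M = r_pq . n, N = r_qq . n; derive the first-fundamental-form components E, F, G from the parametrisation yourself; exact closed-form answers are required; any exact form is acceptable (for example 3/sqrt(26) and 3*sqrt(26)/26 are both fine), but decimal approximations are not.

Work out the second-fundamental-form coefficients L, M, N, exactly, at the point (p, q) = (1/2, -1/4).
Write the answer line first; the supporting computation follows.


Answer: L = 4*sqrt(41)/41, M = 0, N = 30*sqrt(41)/41

f = 6, f' = 2, f'' = 0, h' = 5/2, h'' = 1
E = 41/4, F = 0, G = 36; answer radicand W^2 = 41/4
unnormalised second-form numerators: l = 2, m = 0, n = 15; L = l/sqrt(41/4), and similarly M = m/sqrt(W^2), N = n/sqrt(W^2)


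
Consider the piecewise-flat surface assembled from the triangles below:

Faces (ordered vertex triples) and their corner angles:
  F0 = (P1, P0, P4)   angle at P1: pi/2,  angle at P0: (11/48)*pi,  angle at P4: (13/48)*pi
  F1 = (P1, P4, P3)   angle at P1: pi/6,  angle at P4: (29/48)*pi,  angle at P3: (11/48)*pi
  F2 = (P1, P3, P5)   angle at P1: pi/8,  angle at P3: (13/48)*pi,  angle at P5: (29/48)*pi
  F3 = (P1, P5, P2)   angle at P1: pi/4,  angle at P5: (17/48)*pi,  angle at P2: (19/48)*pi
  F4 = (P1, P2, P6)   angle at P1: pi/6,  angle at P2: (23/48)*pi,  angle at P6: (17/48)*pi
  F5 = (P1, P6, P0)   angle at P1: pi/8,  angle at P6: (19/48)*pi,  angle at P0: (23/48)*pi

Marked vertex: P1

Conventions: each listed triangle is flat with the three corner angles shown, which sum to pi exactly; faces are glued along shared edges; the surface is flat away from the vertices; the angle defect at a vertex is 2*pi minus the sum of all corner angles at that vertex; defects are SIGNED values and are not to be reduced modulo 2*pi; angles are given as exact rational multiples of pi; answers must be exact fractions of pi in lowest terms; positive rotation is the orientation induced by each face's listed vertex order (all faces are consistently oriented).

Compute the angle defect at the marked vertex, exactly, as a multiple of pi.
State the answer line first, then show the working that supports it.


Answer: defect(P1) = (2/3)*pi

Sum of corner angles at P1: (4/3)*pi
defect = 2*pi - (4/3)*pi


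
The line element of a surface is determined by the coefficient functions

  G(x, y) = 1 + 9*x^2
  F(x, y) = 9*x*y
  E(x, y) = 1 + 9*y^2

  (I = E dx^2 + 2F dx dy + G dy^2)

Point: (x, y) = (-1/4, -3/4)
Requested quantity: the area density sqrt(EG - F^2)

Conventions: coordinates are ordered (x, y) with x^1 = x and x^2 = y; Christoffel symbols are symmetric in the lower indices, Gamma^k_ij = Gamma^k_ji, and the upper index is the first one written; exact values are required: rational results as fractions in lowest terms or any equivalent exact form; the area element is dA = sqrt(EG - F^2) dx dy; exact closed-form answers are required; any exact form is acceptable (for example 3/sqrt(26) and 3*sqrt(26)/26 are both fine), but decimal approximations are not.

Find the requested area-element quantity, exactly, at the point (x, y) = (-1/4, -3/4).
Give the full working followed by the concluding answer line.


E = 97/16, F = 27/16, G = 25/16; EG - F^2 = 53/8

Answer: sqrt(EG - F^2) = sqrt(106)/4


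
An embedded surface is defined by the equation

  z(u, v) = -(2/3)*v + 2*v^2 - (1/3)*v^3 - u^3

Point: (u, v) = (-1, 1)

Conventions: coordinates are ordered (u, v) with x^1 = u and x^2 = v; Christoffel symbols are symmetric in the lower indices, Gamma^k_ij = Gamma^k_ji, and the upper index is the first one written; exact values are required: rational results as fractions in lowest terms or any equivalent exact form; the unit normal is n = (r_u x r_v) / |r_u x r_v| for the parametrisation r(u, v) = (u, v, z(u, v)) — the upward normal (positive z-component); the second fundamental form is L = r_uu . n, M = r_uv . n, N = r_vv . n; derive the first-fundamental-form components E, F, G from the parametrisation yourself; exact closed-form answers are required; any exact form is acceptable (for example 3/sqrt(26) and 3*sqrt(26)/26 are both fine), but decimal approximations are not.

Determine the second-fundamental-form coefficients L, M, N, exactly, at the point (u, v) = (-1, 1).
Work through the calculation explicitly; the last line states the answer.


z_u = -3, z_v = 7/3, z_uu = 6, z_uv = 0, z_vv = 2
E = 10, F = -7, G = 58/9; answer radicand W^2 = 139/9
unnormalised second-form numerators: l = 6, m = 0, n = 2; L = l/sqrt(139/9), and similarly M = m/sqrt(W^2), N = n/sqrt(W^2)

Answer: L = 18*sqrt(139)/139, M = 0, N = 6*sqrt(139)/139


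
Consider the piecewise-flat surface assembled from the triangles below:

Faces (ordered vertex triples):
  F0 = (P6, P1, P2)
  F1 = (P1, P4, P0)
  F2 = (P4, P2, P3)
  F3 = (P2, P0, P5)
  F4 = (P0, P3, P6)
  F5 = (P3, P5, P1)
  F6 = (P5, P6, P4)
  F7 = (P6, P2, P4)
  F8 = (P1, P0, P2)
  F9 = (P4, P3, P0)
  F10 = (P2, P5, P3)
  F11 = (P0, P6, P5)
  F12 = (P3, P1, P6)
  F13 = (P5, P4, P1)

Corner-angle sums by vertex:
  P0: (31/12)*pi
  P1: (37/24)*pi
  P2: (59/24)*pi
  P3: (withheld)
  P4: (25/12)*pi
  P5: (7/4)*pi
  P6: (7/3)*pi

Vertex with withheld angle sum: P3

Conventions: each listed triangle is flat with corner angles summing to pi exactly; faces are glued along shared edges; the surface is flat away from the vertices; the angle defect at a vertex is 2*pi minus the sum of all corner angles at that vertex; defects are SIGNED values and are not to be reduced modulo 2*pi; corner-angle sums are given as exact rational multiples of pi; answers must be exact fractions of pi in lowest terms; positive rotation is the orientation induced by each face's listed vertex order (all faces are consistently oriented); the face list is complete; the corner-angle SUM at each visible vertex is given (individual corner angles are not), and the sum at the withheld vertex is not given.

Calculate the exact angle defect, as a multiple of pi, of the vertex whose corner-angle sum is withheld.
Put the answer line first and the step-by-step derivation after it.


Answer: defect(P3) = (3/4)*pi

V = 7, E = 21, F = 14; chi = V - E + F = 0
Gauss-Bonnet: total defect = 2*pi*chi = 0; visible defects sum to (-3/4)*pi


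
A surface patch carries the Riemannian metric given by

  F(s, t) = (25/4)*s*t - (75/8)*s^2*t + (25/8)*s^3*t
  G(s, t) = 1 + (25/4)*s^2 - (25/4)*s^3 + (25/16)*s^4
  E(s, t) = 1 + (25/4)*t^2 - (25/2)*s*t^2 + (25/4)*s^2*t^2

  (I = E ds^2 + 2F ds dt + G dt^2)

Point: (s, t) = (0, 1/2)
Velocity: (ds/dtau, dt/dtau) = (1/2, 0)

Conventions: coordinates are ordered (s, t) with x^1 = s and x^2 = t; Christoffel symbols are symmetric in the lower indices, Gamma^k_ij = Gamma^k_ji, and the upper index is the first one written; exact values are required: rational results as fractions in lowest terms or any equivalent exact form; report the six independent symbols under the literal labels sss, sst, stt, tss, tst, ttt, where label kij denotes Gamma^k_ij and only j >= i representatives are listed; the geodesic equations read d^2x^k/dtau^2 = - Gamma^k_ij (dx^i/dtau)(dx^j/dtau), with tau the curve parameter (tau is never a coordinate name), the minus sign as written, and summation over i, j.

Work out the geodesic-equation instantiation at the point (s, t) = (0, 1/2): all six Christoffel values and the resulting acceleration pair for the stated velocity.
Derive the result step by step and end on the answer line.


E = 41/16, F = 0, G = 1 at the point
E_s = -25/8, E_t = 25/4, F_s = 25/8, F_t = 0, G_s = 0, G_t = 0
EG - F^2 = 41/16;  g^inv = (16/41) * [[1, 0], [0, 41/16]]
first-kind symbols [ij,l] = (1/2)(d_i g_jl + d_j g_il - d_l g_ij): [ss,s] = E_s/2 = -25/16, [ss,t] = F_s - E_t/2 = 0, [st,s] = E_t/2 = 25/8, [st,t] = G_s/2 = 0, [tt,s] = F_t - G_s/2 = 0, [tt,t] = G_t/2 = 0
Gamma^s_ij = (G*[ij,s] - F*[ij,t])/(EG - F^2), Gamma^t_ij = (E*[ij,t] - F*[ij,s])/(EG - F^2)
Gamma_sss = -25/41, Gamma_sst = 50/41, Gamma_stt = 0, Gamma_tss = 0, Gamma_tst = 0, Gamma_ttt = 0
d^2s/dtau^2 = -(Gamma_sss*(1/2)^2 + 2*Gamma_sst*(1/2)*(0) + Gamma_stt*(0)^2) = 25/164
d^2t/dtau^2 = -(Gamma_tss*(1/2)^2 + 2*Gamma_tst*(1/2)*(0) + Gamma_ttt*(0)^2) = 0

Answer: Gamma_sss = -25/41, Gamma_sst = 50/41, Gamma_stt = 0, Gamma_tss = 0, Gamma_tst = 0, Gamma_ttt = 0; accelerations (d^2s/dtau^2, d^2t/dtau^2) = (25/164, 0)


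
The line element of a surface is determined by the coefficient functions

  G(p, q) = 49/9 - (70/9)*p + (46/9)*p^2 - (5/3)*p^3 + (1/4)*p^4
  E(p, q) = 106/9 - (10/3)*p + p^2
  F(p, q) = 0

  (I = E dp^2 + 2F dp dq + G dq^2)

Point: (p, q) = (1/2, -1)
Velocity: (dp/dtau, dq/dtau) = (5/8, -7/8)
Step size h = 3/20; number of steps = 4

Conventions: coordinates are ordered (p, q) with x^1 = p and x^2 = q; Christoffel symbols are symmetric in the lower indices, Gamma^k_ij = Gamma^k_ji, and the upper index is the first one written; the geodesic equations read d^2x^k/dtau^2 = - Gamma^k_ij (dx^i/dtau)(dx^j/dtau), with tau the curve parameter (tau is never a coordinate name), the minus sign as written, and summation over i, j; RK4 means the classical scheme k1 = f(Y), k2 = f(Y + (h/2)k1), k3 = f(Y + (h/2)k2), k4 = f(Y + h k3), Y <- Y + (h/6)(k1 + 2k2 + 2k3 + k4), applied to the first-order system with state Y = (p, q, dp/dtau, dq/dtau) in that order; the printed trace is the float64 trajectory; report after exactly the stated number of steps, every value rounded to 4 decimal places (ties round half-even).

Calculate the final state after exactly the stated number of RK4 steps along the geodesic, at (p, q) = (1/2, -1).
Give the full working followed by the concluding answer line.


f(Y) = (dp/dtau, dq/dtau, -Gamma^p_ij Y'^i Y'^j, -Gamma^q_ij Y'^i Y'^j) with the Gammas evaluated at the stage position; h = 0.150000; intermediate values shown to 6 dp
step 0: p = 0.5000, q = -1.0000, dp/dtau = 0.6250, dq/dtau = -0.8750
step 1:
  k1: at (p, q) = (0.500000, -1.000000), (dp/dtau, dq/dtau) = (0.625000, -0.875000); Gamma_ppp = -0.112601, Gamma_ppq = 0.000000, Gamma_pqq = 0.182976, Gamma_qpp = 0.000000, Gamma_qpq = -0.717949, Gamma_qqq = 0.000000; k1 = (0.625000, -0.875000, -0.096106, -0.785256)
  k2: at (p, q) = (0.546875, -1.065625), (dp/dtau, dq/dtau) = (0.617792, -0.933894); Gamma_ppp = -0.109206, Gamma_ppq = 0.000000, Gamma_pqq = 0.171608, Gamma_qpp = 0.000000, Gamma_qpq = -0.712603, Gamma_qqq = 0.000000; k2 = (0.617792, -0.933894, -0.107989, -0.822276)
  k3: at (p, q) = (0.546334, -1.070042), (dp/dtau, dq/dtau) = (0.616901, -0.936671); Gamma_ppp = -0.109246, Gamma_ppq = 0.000000, Gamma_pqq = 0.171736, Gamma_qpp = 0.000000, Gamma_qpq = -0.712672, Gamma_qqq = 0.000000; k3 = (0.616901, -0.936671, -0.109098, -0.823611)
  k4: at (p, q) = (0.592535, -1.140501), (dp/dtau, dq/dtau) = (0.608635, -0.998542); Gamma_ppp = -0.105787, Gamma_ppq = 0.000000, Gamma_pqq = 0.160936, Gamma_qpp = 0.000000, Gamma_qpq = -0.706051, Gamma_qqq = 0.000000; k4 = (0.608635, -0.998542, -0.121279, -0.858201)
  Y <- Y + (h/6)(k1 + 2k2 + 2k3 + k4): p = 0.5926, q = -1.1404, dp/dtau = 0.6087, dq/dtau = -0.9984
step 2:
  k1: at (p, q) = (0.592576, -1.140367), (dp/dtau, dq/dtau) = (0.608711, -0.998381); Gamma_ppp = -0.105784, Gamma_ppq = 0.000000, Gamma_pqq = 0.160926, Gamma_qpp = 0.000000, Gamma_qpq = -0.706044, Gamma_qqq = 0.000000; k1 = (0.608711, -0.998381, -0.121210, -0.858162)
  k2: at (p, q) = (0.638229, -1.215245), (dp/dtau, dq/dtau) = (0.599620, -1.062743); Gamma_ppp = -0.102254, Gamma_ppq = 0.000000, Gamma_pqq = 0.150649, Gamma_qpp = 0.000000, Gamma_qpq = -0.698057, Gamma_qqq = 0.000000; k2 = (0.599620, -1.062743, -0.133382, -0.889663)
  k3: at (p, q) = (0.637547, -1.220073), (dp/dtau, dq/dtau) = (0.598707, -1.065105); Gamma_ppp = -0.102307, Gamma_ppq = 0.000000, Gamma_pqq = 0.150800, Gamma_qpp = 0.000000, Gamma_qpq = -0.698187, Gamma_qqq = 0.000000; k3 = (0.598707, -1.065105, -0.134403, -0.890449)
  k4: at (p, q) = (0.682382, -1.300133), (dp/dtau, dq/dtau) = (0.588551, -1.131948); Gamma_ppp = -0.098736, Gamma_ppq = 0.000000, Gamma_pqq = 0.141080, Gamma_qpp = 0.000000, Gamma_qpq = -0.688864, Gamma_qqq = 0.000000; k4 = (0.588551, -1.131948, -0.146565, -0.917854)
  Y <- Y + (h/6)(k1 + 2k2 + 2k3 + k4): p = 0.6824, q = -1.3000, dp/dtau = 0.5886, dq/dtau = -1.1318
step 3:
  k1: at (p, q) = (0.682423, -1.300017), (dp/dtau, dq/dtau) = (0.588627, -1.131787); Gamma_ppp = -0.098733, Gamma_ppq = 0.000000, Gamma_pqq = 0.141071, Gamma_qpp = 0.000000, Gamma_qpq = -0.688854, Gamma_qqq = 0.000000; k1 = (0.588627, -1.131787, -0.146494, -0.917831)
  k2: at (p, q) = (0.726571, -1.384901), (dp/dtau, dq/dtau) = (0.577640, -1.200624); Gamma_ppp = -0.095115, Gamma_ppq = 0.000000, Gamma_pqq = 0.131861, Gamma_qpp = 0.000000, Gamma_qpq = -0.678116, Gamma_qqq = 0.000000; k2 = (0.577640, -1.200624, -0.158341, -0.940586)
  k3: at (p, q) = (0.725746, -1.390064), (dp/dtau, dq/dtau) = (0.576752, -1.202331); Gamma_ppp = -0.095183, Gamma_ppq = 0.000000, Gamma_pqq = 0.132030, Gamma_qpp = 0.000000, Gamma_qpq = -0.678331, Gamma_qqq = 0.000000; k3 = (0.576752, -1.202331, -0.159200, -0.940773)
  k4: at (p, q) = (0.768936, -1.480367), (dp/dtau, dq/dtau) = (0.564747, -1.272903); Gamma_ppp = -0.091550, Gamma_ppq = 0.000000, Gamma_pqq = 0.123355, Gamma_qpp = 0.000000, Gamma_qpq = -0.666267, Gamma_qqq = 0.000000; k4 = (0.564747, -1.272903, -0.170670, -0.957916)
  Y <- Y + (h/6)(k1 + 2k2 + 2k3 + k4): p = 0.7690, q = -1.4803, dp/dtau = 0.5648, dq/dtau = -1.2727
step 4:
  k1: at (p, q) = (0.768977, -1.480282), (dp/dtau, dq/dtau) = (0.564821, -1.272748); Gamma_ppp = -0.091546, Gamma_ppq = 0.000000, Gamma_pqq = 0.123347, Gamma_qpp = 0.000000, Gamma_qpq = -0.666254, Gamma_qqq = 0.000000; k1 = (0.564821, -1.272748, -0.170602, -0.957907)
  k2: at (p, q) = (0.811339, -1.575739), (dp/dtau, dq/dtau) = (0.552026, -1.344591); Gamma_ppp = -0.087892, Gamma_ppq = 0.000000, Gamma_pqq = 0.115159, Gamma_qpp = 0.000000, Gamma_qpq = -0.652804, Gamma_qqq = 0.000000; k2 = (0.552026, -1.344591, -0.181416, -0.969086)
  k3: at (p, q) = (0.810379, -1.581127), (dp/dtau, dq/dtau) = (0.551215, -1.345430); Gamma_ppp = -0.087976, Gamma_ppq = 0.000000, Gamma_pqq = 0.115341, Gamma_qpp = 0.000000, Gamma_qpq = -0.653127, Gamma_qqq = 0.000000; k3 = (0.551215, -1.345430, -0.182058, -0.968745)
  k4: at (p, q) = (0.851660, -1.682097), (dp/dtau, dq/dtau) = (0.537513, -1.418060); Gamma_ppp = -0.084332, Gamma_ppq = 0.000000, Gamma_pqq = 0.107655, Gamma_qpp = 0.000000, Gamma_qpq = -0.638439, Gamma_qqq = 0.000000; k4 = (0.537513, -1.418060, -0.192118, -0.973268)
  Y <- Y + (h/6)(k1 + 2k2 + 2k3 + k4): p = 0.8517, q = -1.6821, dp/dtau = 0.5376, dq/dtau = -1.4179

Answer: p = 0.8517, q = -1.6821, dp/dtau = 0.5376, dq/dtau = -1.4179


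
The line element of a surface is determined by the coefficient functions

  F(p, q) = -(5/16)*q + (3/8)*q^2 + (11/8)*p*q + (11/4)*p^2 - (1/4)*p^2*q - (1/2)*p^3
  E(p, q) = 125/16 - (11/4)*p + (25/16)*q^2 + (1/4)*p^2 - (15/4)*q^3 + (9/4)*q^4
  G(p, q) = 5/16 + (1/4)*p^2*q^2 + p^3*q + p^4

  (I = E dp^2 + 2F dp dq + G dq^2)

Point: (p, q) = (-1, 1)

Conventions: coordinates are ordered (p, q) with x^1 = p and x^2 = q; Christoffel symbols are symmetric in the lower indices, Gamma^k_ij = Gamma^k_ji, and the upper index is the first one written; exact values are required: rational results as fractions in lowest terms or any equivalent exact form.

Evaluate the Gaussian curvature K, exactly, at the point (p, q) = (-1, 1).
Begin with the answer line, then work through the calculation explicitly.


Answer: K = -444752/233523

E = 87/8, F = 27/16, G = 9/16, EG - F^2 = 837/256 at the point
E_p = -13/4, E_q = 7/8, F_p = -41/8, F_q = -19/16, G_p = -3/2, G_q = -1/2
E_qq = 61/8, F_pq = 15/8, G_pp = 13/2
Apply the Brioschi formula K = (det M1 - det M2)/(EG - F^2)^2 over the derivative matrices of E, F, G.
M1 = [[-E_qq/2 + F_pq - G_pp/2, E_p/2, F_p - E_q/2], [F_q - G_p/2, E, F], [G_q/2, F, G]] = [[-83/16, -13/8, -89/16], [-7/16, 87/8, 27/16], [-1/4, 27/16, 9/16]]; det M1 = -7089/256
M2 = [[0, E_q/2, G_p/2], [E_q/2, E, F], [G_p/2, F, G]] = [[0, 7/16, -3/4], [7/16, 87/8, 27/16], [-3/4, 27/16, 9/16]]; det M2 = -30033/4096
det M1 - det M2 = -83391/4096; K = -83391/4096 / (837/256)^2 = -444752/233523


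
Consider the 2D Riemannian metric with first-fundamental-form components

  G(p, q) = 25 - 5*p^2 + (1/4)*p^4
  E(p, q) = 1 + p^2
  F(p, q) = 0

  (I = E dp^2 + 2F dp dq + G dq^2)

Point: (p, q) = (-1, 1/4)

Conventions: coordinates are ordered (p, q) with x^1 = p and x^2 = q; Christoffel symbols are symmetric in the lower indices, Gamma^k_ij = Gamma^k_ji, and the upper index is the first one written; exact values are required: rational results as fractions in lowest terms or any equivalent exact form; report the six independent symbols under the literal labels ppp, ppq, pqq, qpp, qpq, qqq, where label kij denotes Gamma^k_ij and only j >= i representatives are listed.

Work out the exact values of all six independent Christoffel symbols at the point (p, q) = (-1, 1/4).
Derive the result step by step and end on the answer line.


E = 2, F = 0, G = 81/4 at the point
E_p = -2, E_q = 0, F_p = 0, F_q = 0, G_p = 9, G_q = 0
EG - F^2 = 81/2;  g^inv = (2/81) * [[81/4, 0], [0, 2]]
first-kind symbols [ij,l] = (1/2)(d_i g_jl + d_j g_il - d_l g_ij): [pp,p] = E_p/2 = -1, [pp,q] = F_p - E_q/2 = 0, [pq,p] = E_q/2 = 0, [pq,q] = G_p/2 = 9/2, [qq,p] = F_q - G_p/2 = -9/2, [qq,q] = G_q/2 = 0
Gamma^p_ij = (G*[ij,p] - F*[ij,q])/(EG - F^2), Gamma^q_ij = (E*[ij,q] - F*[ij,p])/(EG - F^2)

Answer: Gamma_ppp = -1/2, Gamma_ppq = 0, Gamma_pqq = -9/4, Gamma_qpp = 0, Gamma_qpq = 2/9, Gamma_qqq = 0


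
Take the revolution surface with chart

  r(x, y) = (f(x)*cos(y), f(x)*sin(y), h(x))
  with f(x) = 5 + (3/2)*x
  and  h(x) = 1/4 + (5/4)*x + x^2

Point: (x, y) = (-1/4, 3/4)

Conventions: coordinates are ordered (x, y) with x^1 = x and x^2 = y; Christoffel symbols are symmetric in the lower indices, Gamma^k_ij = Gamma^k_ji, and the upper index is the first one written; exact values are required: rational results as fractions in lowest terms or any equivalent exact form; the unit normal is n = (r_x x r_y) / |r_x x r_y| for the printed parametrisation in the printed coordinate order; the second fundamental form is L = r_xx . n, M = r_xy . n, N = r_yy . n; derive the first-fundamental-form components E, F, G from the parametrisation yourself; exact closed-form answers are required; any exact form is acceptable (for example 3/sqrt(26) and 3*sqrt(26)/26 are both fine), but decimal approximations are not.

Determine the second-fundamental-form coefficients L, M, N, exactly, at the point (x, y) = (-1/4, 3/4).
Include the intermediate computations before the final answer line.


f = 37/8, f' = 3/2, f'' = 0, h' = 3/4, h'' = 2
E = 45/16, F = 0, G = 1369/64; answer radicand W^2 = 45/16
unnormalised second-form numerators: l = 3, m = 0, n = 111/32; L = l/sqrt(45/16), and similarly M = m/sqrt(W^2), N = n/sqrt(W^2)

Answer: L = 4*sqrt(5)/5, M = 0, N = 37*sqrt(5)/40


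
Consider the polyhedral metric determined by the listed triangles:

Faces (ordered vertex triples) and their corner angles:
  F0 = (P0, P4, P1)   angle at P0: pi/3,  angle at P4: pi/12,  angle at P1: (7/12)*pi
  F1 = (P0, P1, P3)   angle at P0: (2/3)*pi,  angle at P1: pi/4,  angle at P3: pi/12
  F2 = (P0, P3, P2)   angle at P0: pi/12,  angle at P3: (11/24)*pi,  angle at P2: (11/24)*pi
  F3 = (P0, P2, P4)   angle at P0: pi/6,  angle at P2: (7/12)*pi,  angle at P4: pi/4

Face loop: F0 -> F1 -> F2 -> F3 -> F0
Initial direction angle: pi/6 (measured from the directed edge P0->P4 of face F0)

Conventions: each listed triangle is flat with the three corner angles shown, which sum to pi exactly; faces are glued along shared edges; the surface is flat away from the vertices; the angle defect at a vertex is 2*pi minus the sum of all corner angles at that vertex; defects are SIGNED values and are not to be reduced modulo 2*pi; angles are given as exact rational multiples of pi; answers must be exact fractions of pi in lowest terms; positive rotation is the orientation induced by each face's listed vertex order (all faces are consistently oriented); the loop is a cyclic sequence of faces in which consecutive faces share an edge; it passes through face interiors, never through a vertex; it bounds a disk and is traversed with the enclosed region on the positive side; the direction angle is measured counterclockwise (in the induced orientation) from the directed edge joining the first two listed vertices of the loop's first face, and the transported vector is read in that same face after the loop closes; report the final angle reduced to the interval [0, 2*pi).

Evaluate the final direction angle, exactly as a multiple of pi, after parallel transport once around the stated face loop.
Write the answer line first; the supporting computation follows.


Answer: final direction angle = (11/12)*pi

enclosed vertex P0: corner angles sum to (5/4)*pi, defect = 2*pi - (5/4)*pi = (3/4)*pi
the rotation equals the total enclosed defect, so the final angle is initial + defects (mod 2*pi)
final angle = pi/6 + (3/4)*pi = (11/12)*pi (mod 2*pi)


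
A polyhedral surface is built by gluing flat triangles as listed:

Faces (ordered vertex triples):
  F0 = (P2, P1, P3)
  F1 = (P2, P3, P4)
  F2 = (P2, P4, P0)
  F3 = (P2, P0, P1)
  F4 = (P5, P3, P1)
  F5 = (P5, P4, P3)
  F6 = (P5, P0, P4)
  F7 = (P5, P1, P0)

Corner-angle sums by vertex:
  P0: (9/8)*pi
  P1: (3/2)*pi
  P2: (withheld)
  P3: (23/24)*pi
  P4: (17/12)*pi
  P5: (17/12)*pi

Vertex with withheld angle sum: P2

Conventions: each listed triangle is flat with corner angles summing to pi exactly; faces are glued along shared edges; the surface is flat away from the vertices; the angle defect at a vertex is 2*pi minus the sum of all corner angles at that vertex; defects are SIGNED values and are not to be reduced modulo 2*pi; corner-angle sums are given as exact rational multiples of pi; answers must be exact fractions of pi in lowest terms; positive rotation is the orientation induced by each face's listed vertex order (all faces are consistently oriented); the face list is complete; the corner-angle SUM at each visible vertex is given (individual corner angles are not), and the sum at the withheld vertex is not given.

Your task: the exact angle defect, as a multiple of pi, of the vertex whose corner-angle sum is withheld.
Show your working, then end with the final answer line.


V = 6, E = 12, F = 8; chi = V - E + F = 2
Gauss-Bonnet: total defect = 2*pi*chi = 4*pi; visible defects sum to (43/12)*pi

Answer: defect(P2) = (5/12)*pi


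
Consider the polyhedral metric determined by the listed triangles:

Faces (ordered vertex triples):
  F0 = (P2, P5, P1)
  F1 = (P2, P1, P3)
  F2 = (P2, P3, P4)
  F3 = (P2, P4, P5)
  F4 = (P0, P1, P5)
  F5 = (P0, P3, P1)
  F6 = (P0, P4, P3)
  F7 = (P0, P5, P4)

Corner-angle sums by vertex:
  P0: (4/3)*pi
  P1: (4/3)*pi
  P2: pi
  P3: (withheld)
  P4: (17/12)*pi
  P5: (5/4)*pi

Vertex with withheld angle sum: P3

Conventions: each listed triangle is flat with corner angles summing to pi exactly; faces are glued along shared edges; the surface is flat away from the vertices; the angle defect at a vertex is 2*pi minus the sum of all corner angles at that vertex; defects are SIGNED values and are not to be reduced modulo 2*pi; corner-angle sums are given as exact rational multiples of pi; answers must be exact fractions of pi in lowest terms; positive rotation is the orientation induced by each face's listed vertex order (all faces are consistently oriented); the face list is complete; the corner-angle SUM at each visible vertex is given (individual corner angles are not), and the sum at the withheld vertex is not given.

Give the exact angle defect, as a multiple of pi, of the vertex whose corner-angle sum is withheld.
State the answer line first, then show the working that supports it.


Answer: defect(P3) = pi/3

V = 6, E = 12, F = 8; chi = V - E + F = 2
Gauss-Bonnet: total defect = 2*pi*chi = 4*pi; visible defects sum to (11/3)*pi


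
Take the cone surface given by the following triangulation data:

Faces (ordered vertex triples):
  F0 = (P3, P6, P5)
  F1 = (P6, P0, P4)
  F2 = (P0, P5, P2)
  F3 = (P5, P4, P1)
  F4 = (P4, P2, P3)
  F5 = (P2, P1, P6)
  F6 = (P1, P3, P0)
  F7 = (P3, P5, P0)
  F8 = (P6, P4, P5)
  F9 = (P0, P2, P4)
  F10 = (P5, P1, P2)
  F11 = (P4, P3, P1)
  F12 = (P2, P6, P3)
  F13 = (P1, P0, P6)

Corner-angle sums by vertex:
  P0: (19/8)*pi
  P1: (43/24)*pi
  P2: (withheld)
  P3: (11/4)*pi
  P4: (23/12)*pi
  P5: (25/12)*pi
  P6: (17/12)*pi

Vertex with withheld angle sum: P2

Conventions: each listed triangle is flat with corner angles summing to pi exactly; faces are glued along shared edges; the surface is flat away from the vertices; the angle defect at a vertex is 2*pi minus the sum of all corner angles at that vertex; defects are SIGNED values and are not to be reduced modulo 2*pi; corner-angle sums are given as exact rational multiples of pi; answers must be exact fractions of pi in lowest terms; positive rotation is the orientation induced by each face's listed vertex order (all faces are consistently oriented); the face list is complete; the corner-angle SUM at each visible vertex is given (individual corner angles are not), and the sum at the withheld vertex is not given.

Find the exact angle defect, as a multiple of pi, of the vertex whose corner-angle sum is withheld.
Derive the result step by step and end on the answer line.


V = 7, E = 21, F = 14; chi = V - E + F = 0
Gauss-Bonnet: total defect = 2*pi*chi = 0; visible defects sum to -pi/3

Answer: defect(P2) = pi/3


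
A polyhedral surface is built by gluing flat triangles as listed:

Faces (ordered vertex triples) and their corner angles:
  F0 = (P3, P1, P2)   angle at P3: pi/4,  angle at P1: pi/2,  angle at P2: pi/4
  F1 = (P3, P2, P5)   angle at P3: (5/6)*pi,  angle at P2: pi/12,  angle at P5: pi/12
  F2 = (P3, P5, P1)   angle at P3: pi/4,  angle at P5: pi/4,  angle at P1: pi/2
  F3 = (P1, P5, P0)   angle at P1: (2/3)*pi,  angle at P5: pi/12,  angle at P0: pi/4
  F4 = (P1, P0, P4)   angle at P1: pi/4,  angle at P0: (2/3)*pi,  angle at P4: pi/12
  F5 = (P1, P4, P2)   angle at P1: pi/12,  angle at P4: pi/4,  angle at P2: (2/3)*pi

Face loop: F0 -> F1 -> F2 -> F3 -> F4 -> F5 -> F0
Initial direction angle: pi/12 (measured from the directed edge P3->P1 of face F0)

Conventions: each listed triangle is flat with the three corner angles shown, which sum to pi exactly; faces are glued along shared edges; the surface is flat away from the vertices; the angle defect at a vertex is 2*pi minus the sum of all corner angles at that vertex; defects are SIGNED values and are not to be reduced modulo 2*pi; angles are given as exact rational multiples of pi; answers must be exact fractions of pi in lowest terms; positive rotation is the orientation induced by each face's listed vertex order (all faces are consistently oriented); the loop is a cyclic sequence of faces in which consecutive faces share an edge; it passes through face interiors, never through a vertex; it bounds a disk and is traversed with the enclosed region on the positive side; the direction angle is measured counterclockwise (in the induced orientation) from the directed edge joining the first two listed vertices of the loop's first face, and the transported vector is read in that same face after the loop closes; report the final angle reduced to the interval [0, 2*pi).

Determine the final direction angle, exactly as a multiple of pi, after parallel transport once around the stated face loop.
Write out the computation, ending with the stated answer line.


enclosed vertex P1: corner angles sum to 2*pi, defect = 2*pi - 2*pi = 0
enclosed vertex P3: corner angles sum to (4/3)*pi, defect = 2*pi - (4/3)*pi = (2/3)*pi
final direction = starting direction + enclosed defect total, reduced mod 2*pi (induced orientation)
final angle = pi/12 + (2/3)*pi = (3/4)*pi (mod 2*pi)

Answer: final direction angle = (3/4)*pi


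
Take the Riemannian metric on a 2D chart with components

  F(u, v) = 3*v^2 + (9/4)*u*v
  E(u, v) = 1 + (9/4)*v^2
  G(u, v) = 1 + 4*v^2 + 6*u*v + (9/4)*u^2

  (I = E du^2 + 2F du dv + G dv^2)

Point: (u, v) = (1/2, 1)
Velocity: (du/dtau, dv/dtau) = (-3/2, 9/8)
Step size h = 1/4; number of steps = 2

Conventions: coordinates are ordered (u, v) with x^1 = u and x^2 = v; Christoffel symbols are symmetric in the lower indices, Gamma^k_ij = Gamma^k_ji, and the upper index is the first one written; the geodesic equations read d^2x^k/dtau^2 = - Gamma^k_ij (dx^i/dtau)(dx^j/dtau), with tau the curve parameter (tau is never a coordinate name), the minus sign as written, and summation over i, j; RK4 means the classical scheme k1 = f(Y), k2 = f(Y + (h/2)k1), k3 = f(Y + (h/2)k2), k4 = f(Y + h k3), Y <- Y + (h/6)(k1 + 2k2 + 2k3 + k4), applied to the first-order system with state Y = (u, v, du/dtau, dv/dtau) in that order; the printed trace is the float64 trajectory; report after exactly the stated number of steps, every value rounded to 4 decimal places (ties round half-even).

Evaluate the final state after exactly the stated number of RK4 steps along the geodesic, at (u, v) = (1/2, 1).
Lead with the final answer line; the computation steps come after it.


Answer: u = -0.2075, v = 1.6294, du/dtau = -1.3370, dv/dtau = 1.3658

f(Y) = (du/dtau, dv/dtau, -Gamma^u_ij Y'^i Y'^j, -Gamma^v_ij Y'^i Y'^j) with the Gammas evaluated at the stage position; h = 0.250000; intermediate values shown to 6 dp
step 0: u = 0.5000, v = 1.0000, du/dtau = -1.5000, dv/dtau = 1.1250
step 1:
  k1: at (u, v) = (0.500000, 1.000000), (du/dtau, dv/dtau) = (-1.500000, 1.125000); Gamma_uuu = 0.000000, Gamma_uuv = 0.208092, Gamma_uvv = 0.277457, Gamma_vuu = 0.000000, Gamma_vuv = 0.381503, Gamma_vvv = 0.508671; k1 = (-1.500000, 1.125000, 0.351156, 0.643786)
  k2: at (u, v) = (0.312500, 1.140625), (du/dtau, dv/dtau) = (-1.456105, 1.205473); Gamma_uuu = 0.000000, Gamma_uuv = 0.223364, Gamma_uvv = 0.297818, Gamma_vuu = 0.000000, Gamma_vuv = 0.359014, Gamma_vvv = 0.478685; k2 = (-1.456105, 1.205473, 0.351360, 0.564742)
  k3: at (u, v) = (0.317987, 1.150684), (du/dtau, dv/dtau) = (-1.456080, 1.195593); Gamma_uuu = 0.000000, Gamma_uuv = 0.221316, Gamma_uvv = 0.295088, Gamma_vuu = 0.000000, Gamma_vuv = 0.356248, Gamma_vvv = 0.474997; k3 = (-1.456080, 1.195593, 0.348757, 0.561387)
  k4: at (u, v) = (0.135980, 1.298898), (du/dtau, dv/dtau) = (-1.412811, 1.265347); Gamma_uuu = 0.000000, Gamma_uuv = 0.231103, Gamma_uvv = 0.308138, Gamma_vuu = 0.000000, Gamma_vuv = 0.332332, Gamma_vvv = 0.443109; k4 = (-1.412811, 1.265347, 0.332924, 0.478753)
  Y <- Y + (h/6)(k1 + 2k2 + 2k3 + k4): u = 0.1360, v = 1.2997, du/dtau = -1.4132, dv/dtau = 1.2656
step 2:
  k1: at (u, v) = (0.135951, 1.299687), (du/dtau, dv/dtau) = (-1.413154, 1.265617); Gamma_uuu = 0.000000, Gamma_uuv = 0.231002, Gamma_uvv = 0.308003, Gamma_vuu = 0.000000, Gamma_vuv = 0.332167, Gamma_vvv = 0.442889; k1 = (-1.413154, 1.265617, 0.332945, 0.478754)
  k2: at (u, v) = (-0.040693, 1.457889), (du/dtau, dv/dtau) = (-1.371535, 1.325461); Gamma_uuu = 0.000000, Gamma_uuv = 0.235451, Gamma_uvv = 0.313935, Gamma_vuu = 0.000000, Gamma_vuv = 0.307363, Gamma_vvv = 0.409817; k2 = (-1.371535, 1.325461, 0.304526, 0.397534)
  k3: at (u, v) = (-0.035491, 1.465369), (du/dtau, dv/dtau) = (-1.375088, 1.315308); Gamma_uuu = 0.000000, Gamma_uuv = 0.233646, Gamma_uvv = 0.311528, Gamma_vuu = 0.000000, Gamma_vuv = 0.305869, Gamma_vvv = 0.407825; k3 = (-1.375088, 1.315308, 0.306219, 0.400876)
  k4: at (u, v) = (-0.207821, 1.628514), (du/dtau, dv/dtau) = (-1.336599, 1.365836); Gamma_uuu = 0.000000, Gamma_uuv = 0.234253, Gamma_uvv = 0.312337, Gamma_vuu = 0.000000, Gamma_vuv = 0.282443, Gamma_vvv = 0.376591; k4 = (-1.336599, 1.365836, 0.272625, 0.328709)
  Y <- Y + (h/6)(k1 + 2k2 + 2k3 + k4): u = -0.2075, v = 1.6294, du/dtau = -1.3370, dv/dtau = 1.3658
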